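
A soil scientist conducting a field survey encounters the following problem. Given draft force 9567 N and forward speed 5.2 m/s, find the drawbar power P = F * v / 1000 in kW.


P = F * v / 1000
  = 9567 * 5.2 / 1000
  = 49748.40 / 1000
  = 49.75 kW


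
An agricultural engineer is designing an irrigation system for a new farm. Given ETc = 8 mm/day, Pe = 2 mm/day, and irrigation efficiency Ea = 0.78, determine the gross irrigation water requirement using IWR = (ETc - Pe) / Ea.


IWR = (ETc - Pe) / Ea
    = (8 - 2) / 0.78
    = 6 / 0.78
    = 7.69 mm/day


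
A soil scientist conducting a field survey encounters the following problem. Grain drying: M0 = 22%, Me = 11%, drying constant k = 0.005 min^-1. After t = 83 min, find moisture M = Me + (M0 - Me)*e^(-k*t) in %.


M = Me + (M0 - Me) * e^(-k*t)
  = 11 + (22 - 11) * e^(-0.005*83)
  = 11 + 11 * e^(-0.415)
  = 11 + 11 * 0.66034
  = 11 + 7.2637
  = 18.26%


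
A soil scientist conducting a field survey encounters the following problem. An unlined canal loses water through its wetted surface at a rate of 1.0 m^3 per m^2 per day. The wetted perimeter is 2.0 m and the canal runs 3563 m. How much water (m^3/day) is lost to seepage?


S = C * P * L
  = 1.0 * 2.0 * 3563
  = 7126 m^3/day


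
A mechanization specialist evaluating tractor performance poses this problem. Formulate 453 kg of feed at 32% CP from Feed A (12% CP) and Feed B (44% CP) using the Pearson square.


parts_A = CP_b - target = 44 - 32 = 12
parts_B = target - CP_a = 32 - 12 = 20
total_parts = 12 + 20 = 32
Feed A = 453 * 12 / 32 = 169.88 kg
Feed B = 453 * 20 / 32 = 283.13 kg

169.88 kg


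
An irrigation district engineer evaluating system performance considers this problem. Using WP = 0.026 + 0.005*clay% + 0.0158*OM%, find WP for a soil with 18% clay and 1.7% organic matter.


WP = 0.026 + 0.005*18 + 0.0158*1.7
   = 0.026 + 0.0900 + 0.0269
   = 0.1429


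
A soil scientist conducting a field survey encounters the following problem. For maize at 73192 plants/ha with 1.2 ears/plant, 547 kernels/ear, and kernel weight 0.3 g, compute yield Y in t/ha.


Y = density * ears * kernels * kw
  = 73192 * 1.2 * 547 * 0.3 g/ha
  = 14412968.64 g/ha
  = 14412.97 kg/ha = 14.41 t/ha


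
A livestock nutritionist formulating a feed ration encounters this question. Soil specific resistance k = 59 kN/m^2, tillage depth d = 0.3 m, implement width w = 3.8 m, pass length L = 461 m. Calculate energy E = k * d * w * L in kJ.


E = k * d * w * L
  = 59 * 0.3 * 3.8 * 461
  = 31006.86 kJ


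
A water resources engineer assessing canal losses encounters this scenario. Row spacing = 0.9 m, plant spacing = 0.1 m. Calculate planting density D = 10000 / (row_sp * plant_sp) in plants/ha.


D = 10000 / (row_sp * plant_sp)
  = 10000 / (0.9 * 0.1)
  = 10000 / 0.0900
  = 111111.11 plants/ha


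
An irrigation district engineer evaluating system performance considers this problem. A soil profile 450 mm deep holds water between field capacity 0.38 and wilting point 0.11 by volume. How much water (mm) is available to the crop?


AW = (FC - WP) * D
   = (0.38 - 0.11) * 450
   = 0.27 * 450
   = 121.50 mm


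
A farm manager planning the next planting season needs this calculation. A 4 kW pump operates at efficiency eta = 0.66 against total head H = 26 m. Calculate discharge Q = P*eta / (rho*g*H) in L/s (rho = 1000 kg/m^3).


Q = (P * 1000 * eta) / (rho * g * H)
  = (4 * 1000 * 0.66) / (1000 * 9.81 * 26)
  = 2640 / 255060
  = 0.01035 m^3/s = 10.35 L/s


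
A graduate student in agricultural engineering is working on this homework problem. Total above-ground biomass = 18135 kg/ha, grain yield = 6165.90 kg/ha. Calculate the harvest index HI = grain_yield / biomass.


HI = grain_yield / biomass
   = 6165.90 / 18135
   = 0.34


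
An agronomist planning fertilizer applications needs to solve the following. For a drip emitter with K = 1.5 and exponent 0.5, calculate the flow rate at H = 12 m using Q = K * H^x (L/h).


Q = K * H^x
  = 1.5 * 12^0.5
  = 1.5 * 3.4641
  = 5.20 L/h


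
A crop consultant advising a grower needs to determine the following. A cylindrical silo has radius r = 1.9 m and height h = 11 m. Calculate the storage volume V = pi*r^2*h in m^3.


V = pi * r^2 * h
  = pi * 1.9^2 * 11
  = pi * 3.61 * 11
  = 124.75 m^3


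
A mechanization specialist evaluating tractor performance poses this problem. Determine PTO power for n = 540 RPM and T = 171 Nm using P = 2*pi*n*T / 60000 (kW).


P = 2*pi*n*T / 60000
  = 2*pi * 540 * 171 / 60000
  = 580189.33 / 60000
  = 9.67 kW


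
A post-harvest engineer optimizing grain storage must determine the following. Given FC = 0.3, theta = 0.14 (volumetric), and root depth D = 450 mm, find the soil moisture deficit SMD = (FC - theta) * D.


SMD = (FC - theta) * D
    = (0.3 - 0.14) * 450
    = 0.160 * 450
    = 72 mm


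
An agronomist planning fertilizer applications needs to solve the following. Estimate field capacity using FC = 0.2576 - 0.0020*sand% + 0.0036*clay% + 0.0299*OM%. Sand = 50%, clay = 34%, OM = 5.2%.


FC = 0.2576 - 0.0020*50 + 0.0036*34 + 0.0299*5.2
   = 0.2576 - 0.1000 + 0.1224 + 0.1555
   = 0.4355


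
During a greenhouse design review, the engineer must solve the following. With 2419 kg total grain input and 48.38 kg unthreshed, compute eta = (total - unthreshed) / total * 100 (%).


eta = (total - unthreshed) / total * 100
    = (2419 - 48.38) / 2419 * 100
    = 2370.62 / 2419 * 100
    = 98%


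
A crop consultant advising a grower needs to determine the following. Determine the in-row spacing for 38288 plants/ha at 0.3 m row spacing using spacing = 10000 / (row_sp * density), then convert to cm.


spacing = 10000 / (row_sp * density)
        = 10000 / (0.3 * 38288)
        = 10000 / 11486.40
        = 0.87059 m = 87.06 cm


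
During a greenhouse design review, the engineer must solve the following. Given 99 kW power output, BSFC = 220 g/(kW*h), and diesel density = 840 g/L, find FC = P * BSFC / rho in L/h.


FC = P * BSFC / rho_fuel
   = 99 * 220 / 840
   = 21780 / 840
   = 25.93 L/h


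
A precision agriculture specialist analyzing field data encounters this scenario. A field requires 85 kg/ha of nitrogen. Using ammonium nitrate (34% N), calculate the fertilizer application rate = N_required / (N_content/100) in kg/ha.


Rate = N_required / (N_content / 100)
     = 85 / (34 / 100)
     = 85 / 0.34
     = 250 kg/ha


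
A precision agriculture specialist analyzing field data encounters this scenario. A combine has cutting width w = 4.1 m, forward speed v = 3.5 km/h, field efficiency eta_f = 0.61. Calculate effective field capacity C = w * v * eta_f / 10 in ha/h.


C = w * v * eta_f / 10
  = 4.1 * 3.5 * 0.61 / 10
  = 8.75 / 10
  = 0.88 ha/h


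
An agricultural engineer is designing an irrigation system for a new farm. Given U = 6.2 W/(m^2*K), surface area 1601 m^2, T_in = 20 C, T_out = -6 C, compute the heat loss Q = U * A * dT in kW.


dT = 20 - (-6) = 26 K
Q = U * A * dT
  = 6.2 * 1601 * 26
  = 258081.20 W = 258.08 kW


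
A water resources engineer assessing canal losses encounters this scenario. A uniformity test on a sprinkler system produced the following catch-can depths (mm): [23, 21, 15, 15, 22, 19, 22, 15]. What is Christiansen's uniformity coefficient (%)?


xbar = 152 / 8 = 19
sum|xi - xbar| = 24
CU = 100 * (1 - 24 / (8 * 19))
   = 100 * (1 - 0.1579)
   = 84.21%


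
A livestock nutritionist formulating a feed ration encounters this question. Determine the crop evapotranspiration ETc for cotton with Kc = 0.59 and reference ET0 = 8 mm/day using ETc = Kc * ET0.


ETc = Kc * ET0
    = 0.59 * 8
    = 4.72 mm/day


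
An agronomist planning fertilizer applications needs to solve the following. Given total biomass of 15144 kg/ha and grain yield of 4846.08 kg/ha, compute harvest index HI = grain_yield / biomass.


HI = grain_yield / biomass
   = 4846.08 / 15144
   = 0.32


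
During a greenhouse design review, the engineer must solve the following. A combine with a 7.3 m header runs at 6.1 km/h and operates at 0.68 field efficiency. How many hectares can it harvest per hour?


C = w * v * eta_f / 10
  = 7.3 * 6.1 * 0.68 / 10
  = 30.28 / 10
  = 3.03 ha/h


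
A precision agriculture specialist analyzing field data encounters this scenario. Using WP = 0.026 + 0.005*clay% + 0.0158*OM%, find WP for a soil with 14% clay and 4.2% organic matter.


WP = 0.026 + 0.005*14 + 0.0158*4.2
   = 0.026 + 0.0700 + 0.0664
   = 0.1624


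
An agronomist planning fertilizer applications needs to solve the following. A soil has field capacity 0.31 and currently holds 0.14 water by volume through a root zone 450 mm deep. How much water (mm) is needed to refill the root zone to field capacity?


SMD = (FC - theta) * D
    = (0.31 - 0.14) * 450
    = 0.170 * 450
    = 76.50 mm


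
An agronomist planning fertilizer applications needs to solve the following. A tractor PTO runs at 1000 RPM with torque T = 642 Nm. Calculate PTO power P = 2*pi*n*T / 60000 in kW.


P = 2*pi*n*T / 60000
  = 2*pi * 1000 * 642 / 60000
  = 4033804.97 / 60000
  = 67.23 kW


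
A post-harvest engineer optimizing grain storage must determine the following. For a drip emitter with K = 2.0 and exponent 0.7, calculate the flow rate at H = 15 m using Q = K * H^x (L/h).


Q = K * H^x
  = 2.0 * 15^0.7
  = 2.0 * 6.6568
  = 13.31 L/h


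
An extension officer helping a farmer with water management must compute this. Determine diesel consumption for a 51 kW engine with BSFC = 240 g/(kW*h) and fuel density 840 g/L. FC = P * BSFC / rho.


FC = P * BSFC / rho_fuel
   = 51 * 240 / 840
   = 12240 / 840
   = 14.57 L/h


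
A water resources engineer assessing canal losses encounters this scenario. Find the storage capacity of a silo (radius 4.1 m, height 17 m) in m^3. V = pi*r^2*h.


V = pi * r^2 * h
  = pi * 4.1^2 * 17
  = pi * 16.81 * 17
  = 897.77 m^3


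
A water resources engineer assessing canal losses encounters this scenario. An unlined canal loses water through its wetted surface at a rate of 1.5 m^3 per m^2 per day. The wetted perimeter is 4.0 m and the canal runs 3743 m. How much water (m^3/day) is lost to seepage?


S = C * P * L
  = 1.5 * 4.0 * 3743
  = 22458 m^3/day


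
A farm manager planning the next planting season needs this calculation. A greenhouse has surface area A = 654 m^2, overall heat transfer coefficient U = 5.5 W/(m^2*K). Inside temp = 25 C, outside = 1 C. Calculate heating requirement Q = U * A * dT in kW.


dT = 25 - (1) = 24 K
Q = U * A * dT
  = 5.5 * 654 * 24
  = 86328 W = 86.33 kW


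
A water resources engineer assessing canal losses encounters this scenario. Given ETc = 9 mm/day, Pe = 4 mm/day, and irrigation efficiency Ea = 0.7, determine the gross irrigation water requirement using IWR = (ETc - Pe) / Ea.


IWR = (ETc - Pe) / Ea
    = (9 - 4) / 0.7
    = 5 / 0.7
    = 7.14 mm/day


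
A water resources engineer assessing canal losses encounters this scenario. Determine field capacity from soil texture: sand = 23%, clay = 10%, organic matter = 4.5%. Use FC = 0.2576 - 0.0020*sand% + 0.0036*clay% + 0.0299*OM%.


FC = 0.2576 - 0.0020*23 + 0.0036*10 + 0.0299*4.5
   = 0.2576 - 0.0460 + 0.0360 + 0.1346
   = 0.3822


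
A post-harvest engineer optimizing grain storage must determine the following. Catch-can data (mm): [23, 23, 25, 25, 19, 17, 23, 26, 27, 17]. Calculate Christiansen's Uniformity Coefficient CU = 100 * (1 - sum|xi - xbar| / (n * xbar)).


xbar = 225 / 10 = 22.500
sum|xi - xbar| = 29
CU = 100 * (1 - 29 / (10 * 22.500))
   = 100 * (1 - 0.1289)
   = 87.11%


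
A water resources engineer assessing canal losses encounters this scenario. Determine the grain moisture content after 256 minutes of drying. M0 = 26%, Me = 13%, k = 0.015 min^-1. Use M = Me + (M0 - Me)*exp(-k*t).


M = Me + (M0 - Me) * e^(-k*t)
  = 13 + (26 - 13) * e^(-0.015*256)
  = 13 + 13 * e^(-3.840)
  = 13 + 13 * 0.02149
  = 13 + 0.2794
  = 13.28%


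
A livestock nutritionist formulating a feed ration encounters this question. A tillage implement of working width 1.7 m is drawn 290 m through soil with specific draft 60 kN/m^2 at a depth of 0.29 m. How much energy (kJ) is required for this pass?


E = k * d * w * L
  = 60 * 0.29 * 1.7 * 290
  = 8578.20 kJ


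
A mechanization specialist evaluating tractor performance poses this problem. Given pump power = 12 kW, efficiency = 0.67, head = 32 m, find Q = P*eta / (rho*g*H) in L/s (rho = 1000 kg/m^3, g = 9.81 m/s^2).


Q = (P * 1000 * eta) / (rho * g * H)
  = (12 * 1000 * 0.67) / (1000 * 9.81 * 32)
  = 8040 / 313920
  = 0.02561 m^3/s = 25.61 L/s


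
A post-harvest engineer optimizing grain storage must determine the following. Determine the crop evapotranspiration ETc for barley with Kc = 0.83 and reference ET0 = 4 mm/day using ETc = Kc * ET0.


ETc = Kc * ET0
    = 0.83 * 4
    = 3.32 mm/day


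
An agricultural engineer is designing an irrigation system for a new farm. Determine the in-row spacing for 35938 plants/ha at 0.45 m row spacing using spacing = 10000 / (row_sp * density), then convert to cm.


spacing = 10000 / (row_sp * density)
        = 10000 / (0.45 * 35938)
        = 10000 / 16172.10
        = 0.61835 m = 61.83 cm


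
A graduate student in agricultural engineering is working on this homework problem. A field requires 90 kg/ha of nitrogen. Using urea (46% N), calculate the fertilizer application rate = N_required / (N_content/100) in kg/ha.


Rate = N_required / (N_content / 100)
     = 90 / (46 / 100)
     = 90 / 0.46
     = 195.65 kg/ha


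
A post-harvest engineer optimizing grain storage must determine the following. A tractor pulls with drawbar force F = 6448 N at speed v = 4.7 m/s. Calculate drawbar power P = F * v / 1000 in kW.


P = F * v / 1000
  = 6448 * 4.7 / 1000
  = 30305.60 / 1000
  = 30.31 kW


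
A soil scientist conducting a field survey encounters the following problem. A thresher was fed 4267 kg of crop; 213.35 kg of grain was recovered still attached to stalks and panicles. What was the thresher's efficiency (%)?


eta = (total - unthreshed) / total * 100
    = (4267 - 213.35) / 4267 * 100
    = 4053.65 / 4267 * 100
    = 95%


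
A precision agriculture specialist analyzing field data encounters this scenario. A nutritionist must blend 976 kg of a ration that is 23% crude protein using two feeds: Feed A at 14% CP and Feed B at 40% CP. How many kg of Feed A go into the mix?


parts_A = CP_b - target = 40 - 23 = 17
parts_B = target - CP_a = 23 - 14 = 9
total_parts = 17 + 9 = 26
Feed A = 976 * 17 / 26 = 638.15 kg
Feed B = 976 * 9 / 26 = 337.85 kg

638.15 kg


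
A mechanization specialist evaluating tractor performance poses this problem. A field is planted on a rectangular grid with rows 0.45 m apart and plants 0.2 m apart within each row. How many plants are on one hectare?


D = 10000 / (row_sp * plant_sp)
  = 10000 / (0.45 * 0.2)
  = 10000 / 0.0900
  = 111111.11 plants/ha


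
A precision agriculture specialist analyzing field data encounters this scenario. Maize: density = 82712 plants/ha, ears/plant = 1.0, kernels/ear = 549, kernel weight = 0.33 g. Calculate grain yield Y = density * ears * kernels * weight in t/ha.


Y = density * ears * kernels * kw
  = 82712 * 1.0 * 549 * 0.33 g/ha
  = 14984933.04 g/ha
  = 14984.93 kg/ha = 14.98 t/ha


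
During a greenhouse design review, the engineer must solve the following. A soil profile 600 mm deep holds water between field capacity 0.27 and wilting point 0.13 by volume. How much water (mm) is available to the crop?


AW = (FC - WP) * D
   = (0.27 - 0.13) * 600
   = 0.14 * 600
   = 84 mm


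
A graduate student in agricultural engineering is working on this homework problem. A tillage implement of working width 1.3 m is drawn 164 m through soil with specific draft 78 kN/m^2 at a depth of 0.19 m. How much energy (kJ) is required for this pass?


E = k * d * w * L
  = 78 * 0.19 * 1.3 * 164
  = 3159.62 kJ


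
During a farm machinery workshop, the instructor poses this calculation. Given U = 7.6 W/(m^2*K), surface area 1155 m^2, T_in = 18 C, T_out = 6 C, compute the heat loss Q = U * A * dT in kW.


dT = 18 - (6) = 12 K
Q = U * A * dT
  = 7.6 * 1155 * 12
  = 105336 W = 105.34 kW


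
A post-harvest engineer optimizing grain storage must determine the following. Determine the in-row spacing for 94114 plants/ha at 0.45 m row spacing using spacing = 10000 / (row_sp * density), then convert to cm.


spacing = 10000 / (row_sp * density)
        = 10000 / (0.45 * 94114)
        = 10000 / 42351.30
        = 0.23612 m = 23.61 cm


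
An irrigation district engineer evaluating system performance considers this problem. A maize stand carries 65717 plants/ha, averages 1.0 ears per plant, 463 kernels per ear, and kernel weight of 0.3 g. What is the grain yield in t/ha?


Y = density * ears * kernels * kw
  = 65717 * 1.0 * 463 * 0.3 g/ha
  = 9128091.30 g/ha
  = 9128.09 kg/ha = 9.13 t/ha


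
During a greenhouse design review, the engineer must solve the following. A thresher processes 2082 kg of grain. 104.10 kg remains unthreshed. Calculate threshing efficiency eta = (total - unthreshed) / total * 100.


eta = (total - unthreshed) / total * 100
    = (2082 - 104.10) / 2082 * 100
    = 1977.90 / 2082 * 100
    = 95%


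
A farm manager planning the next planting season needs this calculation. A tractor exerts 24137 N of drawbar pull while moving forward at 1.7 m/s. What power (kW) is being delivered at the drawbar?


P = F * v / 1000
  = 24137 * 1.7 / 1000
  = 41032.90 / 1000
  = 41.03 kW


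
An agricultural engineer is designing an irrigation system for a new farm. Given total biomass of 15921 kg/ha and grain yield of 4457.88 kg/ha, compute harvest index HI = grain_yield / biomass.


HI = grain_yield / biomass
   = 4457.88 / 15921
   = 0.28


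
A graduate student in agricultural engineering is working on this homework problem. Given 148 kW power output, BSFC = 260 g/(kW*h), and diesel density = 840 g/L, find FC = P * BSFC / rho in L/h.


FC = P * BSFC / rho_fuel
   = 148 * 260 / 840
   = 38480 / 840
   = 45.81 L/h


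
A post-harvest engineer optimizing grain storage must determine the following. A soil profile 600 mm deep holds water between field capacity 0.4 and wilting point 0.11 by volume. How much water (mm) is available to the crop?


AW = (FC - WP) * D
   = (0.4 - 0.11) * 600
   = 0.29 * 600
   = 174 mm


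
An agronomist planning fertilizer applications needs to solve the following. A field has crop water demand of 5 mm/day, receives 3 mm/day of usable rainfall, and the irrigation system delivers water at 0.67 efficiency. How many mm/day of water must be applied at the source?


IWR = (ETc - Pe) / Ea
    = (5 - 3) / 0.67
    = 2 / 0.67
    = 2.99 mm/day


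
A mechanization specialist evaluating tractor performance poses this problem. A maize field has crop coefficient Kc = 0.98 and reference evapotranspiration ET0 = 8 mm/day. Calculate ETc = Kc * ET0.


ETc = Kc * ET0
    = 0.98 * 8
    = 7.84 mm/day


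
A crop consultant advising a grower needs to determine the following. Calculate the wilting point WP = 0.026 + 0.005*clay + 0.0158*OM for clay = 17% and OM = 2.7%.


WP = 0.026 + 0.005*17 + 0.0158*2.7
   = 0.026 + 0.0850 + 0.0427
   = 0.1537


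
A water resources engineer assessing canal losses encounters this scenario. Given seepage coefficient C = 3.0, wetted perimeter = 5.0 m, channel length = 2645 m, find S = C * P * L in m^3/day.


S = C * P * L
  = 3.0 * 5.0 * 2645
  = 39675 m^3/day


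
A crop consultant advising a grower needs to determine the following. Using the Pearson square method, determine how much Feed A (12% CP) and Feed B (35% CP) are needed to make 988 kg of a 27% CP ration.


parts_A = CP_b - target = 35 - 27 = 8
parts_B = target - CP_a = 27 - 12 = 15
total_parts = 8 + 15 = 23
Feed A = 988 * 8 / 23 = 343.65 kg
Feed B = 988 * 15 / 23 = 644.35 kg

343.65 kg


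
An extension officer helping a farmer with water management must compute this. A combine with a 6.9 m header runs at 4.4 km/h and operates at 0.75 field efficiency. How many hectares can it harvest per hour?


C = w * v * eta_f / 10
  = 6.9 * 4.4 * 0.75 / 10
  = 22.77 / 10
  = 2.28 ha/h


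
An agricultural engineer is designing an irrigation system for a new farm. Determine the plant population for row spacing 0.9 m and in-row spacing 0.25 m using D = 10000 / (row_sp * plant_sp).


D = 10000 / (row_sp * plant_sp)
  = 10000 / (0.9 * 0.25)
  = 10000 / 0.2250
  = 44444.44 plants/ha


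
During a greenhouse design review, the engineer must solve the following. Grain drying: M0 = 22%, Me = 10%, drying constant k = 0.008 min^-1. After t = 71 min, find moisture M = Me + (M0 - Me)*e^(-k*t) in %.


M = Me + (M0 - Me) * e^(-k*t)
  = 10 + (22 - 10) * e^(-0.008*71)
  = 10 + 12 * e^(-0.568)
  = 10 + 12 * 0.56666
  = 10 + 6.7999
  = 16.80%


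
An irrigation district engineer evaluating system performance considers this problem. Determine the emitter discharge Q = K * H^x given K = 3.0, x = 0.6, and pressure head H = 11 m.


Q = K * H^x
  = 3.0 * 11^0.6
  = 3.0 * 4.2154
  = 12.65 L/h


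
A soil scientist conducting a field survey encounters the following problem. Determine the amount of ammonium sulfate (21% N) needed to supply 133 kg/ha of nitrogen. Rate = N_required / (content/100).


Rate = N_required / (N_content / 100)
     = 133 / (21 / 100)
     = 133 / 0.21
     = 633.33 kg/ha


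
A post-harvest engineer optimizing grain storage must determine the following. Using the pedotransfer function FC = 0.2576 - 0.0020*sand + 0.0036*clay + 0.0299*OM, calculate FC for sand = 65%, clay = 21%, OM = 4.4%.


FC = 0.2576 - 0.0020*65 + 0.0036*21 + 0.0299*4.4
   = 0.2576 - 0.1300 + 0.0756 + 0.1316
   = 0.3348


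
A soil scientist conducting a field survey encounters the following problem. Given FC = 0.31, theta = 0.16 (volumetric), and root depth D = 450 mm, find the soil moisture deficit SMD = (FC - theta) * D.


SMD = (FC - theta) * D
    = (0.31 - 0.16) * 450
    = 0.150 * 450
    = 67.50 mm


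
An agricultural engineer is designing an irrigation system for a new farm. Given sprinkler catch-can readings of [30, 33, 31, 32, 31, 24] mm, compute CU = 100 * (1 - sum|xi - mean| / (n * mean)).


xbar = 181 / 6 = 30.167
sum|xi - xbar| = 12.667
CU = 100 * (1 - 12.667 / (6 * 30.167))
   = 100 * (1 - 0.0700)
   = 93.00%


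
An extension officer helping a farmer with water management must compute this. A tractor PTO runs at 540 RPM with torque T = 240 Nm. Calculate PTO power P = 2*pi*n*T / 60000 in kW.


P = 2*pi*n*T / 60000
  = 2*pi * 540 * 240 / 60000
  = 814300.82 / 60000
  = 13.57 kW


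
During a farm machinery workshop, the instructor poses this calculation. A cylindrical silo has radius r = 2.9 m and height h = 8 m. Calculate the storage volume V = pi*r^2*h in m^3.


V = pi * r^2 * h
  = pi * 2.9^2 * 8
  = pi * 8.41 * 8
  = 211.37 m^3


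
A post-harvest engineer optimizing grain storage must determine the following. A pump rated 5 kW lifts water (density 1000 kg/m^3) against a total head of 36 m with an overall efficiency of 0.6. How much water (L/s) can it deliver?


Q = (P * 1000 * eta) / (rho * g * H)
  = (5 * 1000 * 0.6) / (1000 * 9.81 * 36)
  = 3000 / 353160
  = 0.00849 m^3/s = 8.49 L/s


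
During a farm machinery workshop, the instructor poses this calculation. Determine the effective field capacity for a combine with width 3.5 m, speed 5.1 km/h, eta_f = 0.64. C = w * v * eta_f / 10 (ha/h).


C = w * v * eta_f / 10
  = 3.5 * 5.1 * 0.64 / 10
  = 11.42 / 10
  = 1.14 ha/h


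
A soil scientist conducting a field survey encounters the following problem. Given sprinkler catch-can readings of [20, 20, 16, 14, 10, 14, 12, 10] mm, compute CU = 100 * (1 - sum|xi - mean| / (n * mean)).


xbar = 116 / 8 = 14.500
sum|xi - xbar| = 25
CU = 100 * (1 - 25 / (8 * 14.500))
   = 100 * (1 - 0.2155)
   = 78.45%


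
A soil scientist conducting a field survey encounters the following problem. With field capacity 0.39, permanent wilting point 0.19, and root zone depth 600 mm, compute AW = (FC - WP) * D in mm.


AW = (FC - WP) * D
   = (0.39 - 0.19) * 600
   = 0.20 * 600
   = 120 mm


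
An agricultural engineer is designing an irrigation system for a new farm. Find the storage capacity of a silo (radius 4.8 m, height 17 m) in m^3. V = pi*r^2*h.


V = pi * r^2 * h
  = pi * 4.8^2 * 17
  = pi * 23.04 * 17
  = 1230.50 m^3


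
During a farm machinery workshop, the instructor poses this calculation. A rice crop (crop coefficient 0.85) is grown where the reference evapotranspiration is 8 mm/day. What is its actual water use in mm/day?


ETc = Kc * ET0
    = 0.85 * 8
    = 6.80 mm/day


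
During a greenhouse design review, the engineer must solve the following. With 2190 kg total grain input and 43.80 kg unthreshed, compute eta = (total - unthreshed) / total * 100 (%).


eta = (total - unthreshed) / total * 100
    = (2190 - 43.80) / 2190 * 100
    = 2146.20 / 2190 * 100
    = 98%


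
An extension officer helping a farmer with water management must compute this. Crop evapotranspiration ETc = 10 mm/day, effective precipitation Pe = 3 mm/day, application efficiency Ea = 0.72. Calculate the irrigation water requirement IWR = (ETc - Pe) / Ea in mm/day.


IWR = (ETc - Pe) / Ea
    = (10 - 3) / 0.72
    = 7 / 0.72
    = 9.72 mm/day


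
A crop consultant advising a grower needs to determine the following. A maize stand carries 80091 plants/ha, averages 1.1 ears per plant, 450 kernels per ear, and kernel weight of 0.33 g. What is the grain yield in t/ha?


Y = density * ears * kernels * kw
  = 80091 * 1.1 * 450 * 0.33 g/ha
  = 13082864.85 g/ha
  = 13082.86 kg/ha = 13.08 t/ha


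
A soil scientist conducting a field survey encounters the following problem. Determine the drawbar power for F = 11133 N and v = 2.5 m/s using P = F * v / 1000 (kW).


P = F * v / 1000
  = 11133 * 2.5 / 1000
  = 27832.50 / 1000
  = 27.83 kW


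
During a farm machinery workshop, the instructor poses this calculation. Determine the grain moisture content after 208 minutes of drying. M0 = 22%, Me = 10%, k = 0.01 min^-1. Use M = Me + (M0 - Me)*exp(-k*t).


M = Me + (M0 - Me) * e^(-k*t)
  = 10 + (22 - 10) * e^(-0.01*208)
  = 10 + 12 * e^(-2.080)
  = 10 + 12 * 0.12493
  = 10 + 1.4992
  = 11.50%


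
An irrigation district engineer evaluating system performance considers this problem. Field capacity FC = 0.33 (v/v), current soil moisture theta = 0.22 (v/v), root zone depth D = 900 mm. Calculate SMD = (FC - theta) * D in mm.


SMD = (FC - theta) * D
    = (0.33 - 0.22) * 900
    = 0.110 * 900
    = 99 mm


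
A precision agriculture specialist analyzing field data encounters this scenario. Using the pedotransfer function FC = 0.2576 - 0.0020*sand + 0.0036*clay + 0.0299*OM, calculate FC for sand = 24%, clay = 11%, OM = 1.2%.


FC = 0.2576 - 0.0020*24 + 0.0036*11 + 0.0299*1.2
   = 0.2576 - 0.0480 + 0.0396 + 0.0359
   = 0.2851


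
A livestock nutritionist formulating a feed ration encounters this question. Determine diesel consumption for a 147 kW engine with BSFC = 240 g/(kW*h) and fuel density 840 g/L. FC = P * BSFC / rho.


FC = P * BSFC / rho_fuel
   = 147 * 240 / 840
   = 35280 / 840
   = 42 L/h


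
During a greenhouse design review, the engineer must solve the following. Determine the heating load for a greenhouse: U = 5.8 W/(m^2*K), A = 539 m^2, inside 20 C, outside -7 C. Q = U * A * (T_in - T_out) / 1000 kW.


dT = 20 - (-7) = 27 K
Q = U * A * dT
  = 5.8 * 539 * 27
  = 84407.40 W = 84.41 kW


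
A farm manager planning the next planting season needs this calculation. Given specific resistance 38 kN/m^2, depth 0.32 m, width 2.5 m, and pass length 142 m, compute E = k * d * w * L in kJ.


E = k * d * w * L
  = 38 * 0.32 * 2.5 * 142
  = 4316.80 kJ


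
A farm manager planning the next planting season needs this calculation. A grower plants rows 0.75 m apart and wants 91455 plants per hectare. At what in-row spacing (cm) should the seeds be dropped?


spacing = 10000 / (row_sp * density)
        = 10000 / (0.75 * 91455)
        = 10000 / 68591.25
        = 0.14579 m = 14.58 cm


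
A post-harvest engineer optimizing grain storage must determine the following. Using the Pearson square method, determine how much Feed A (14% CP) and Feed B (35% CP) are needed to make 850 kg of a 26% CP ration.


parts_A = CP_b - target = 35 - 26 = 9
parts_B = target - CP_a = 26 - 14 = 12
total_parts = 9 + 12 = 21
Feed A = 850 * 9 / 21 = 364.29 kg
Feed B = 850 * 12 / 21 = 485.71 kg

364.29 kg


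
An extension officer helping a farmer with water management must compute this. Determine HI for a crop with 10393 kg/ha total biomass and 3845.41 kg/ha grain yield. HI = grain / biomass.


HI = grain_yield / biomass
   = 3845.41 / 10393
   = 0.37


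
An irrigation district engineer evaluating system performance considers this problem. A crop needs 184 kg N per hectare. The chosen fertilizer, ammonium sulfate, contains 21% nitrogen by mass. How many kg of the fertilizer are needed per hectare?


Rate = N_required / (N_content / 100)
     = 184 / (21 / 100)
     = 184 / 0.21
     = 876.19 kg/ha


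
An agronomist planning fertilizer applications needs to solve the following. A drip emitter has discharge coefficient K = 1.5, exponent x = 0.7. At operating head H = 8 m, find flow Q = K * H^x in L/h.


Q = K * H^x
  = 1.5 * 8^0.7
  = 1.5 * 4.2871
  = 6.43 L/h


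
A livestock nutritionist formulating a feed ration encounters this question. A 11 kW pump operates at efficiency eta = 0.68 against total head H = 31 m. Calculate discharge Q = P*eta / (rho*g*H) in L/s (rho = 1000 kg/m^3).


Q = (P * 1000 * eta) / (rho * g * H)
  = (11 * 1000 * 0.68) / (1000 * 9.81 * 31)
  = 7480 / 304110
  = 0.02460 m^3/s = 24.60 L/s


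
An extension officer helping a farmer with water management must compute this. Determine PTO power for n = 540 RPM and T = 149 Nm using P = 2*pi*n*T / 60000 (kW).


P = 2*pi*n*T / 60000
  = 2*pi * 540 * 149 / 60000
  = 505545.09 / 60000
  = 8.43 kW


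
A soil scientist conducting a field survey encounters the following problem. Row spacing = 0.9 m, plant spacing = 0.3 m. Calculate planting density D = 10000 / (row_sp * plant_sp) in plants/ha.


D = 10000 / (row_sp * plant_sp)
  = 10000 / (0.9 * 0.3)
  = 10000 / 0.2700
  = 37037.04 plants/ha


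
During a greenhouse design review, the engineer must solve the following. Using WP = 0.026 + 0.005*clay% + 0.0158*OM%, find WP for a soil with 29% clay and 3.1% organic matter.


WP = 0.026 + 0.005*29 + 0.0158*3.1
   = 0.026 + 0.1450 + 0.0490
   = 0.2200


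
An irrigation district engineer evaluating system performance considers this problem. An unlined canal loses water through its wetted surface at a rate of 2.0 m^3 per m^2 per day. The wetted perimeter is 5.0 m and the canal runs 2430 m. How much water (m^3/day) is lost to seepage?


S = C * P * L
  = 2.0 * 5.0 * 2430
  = 24300 m^3/day


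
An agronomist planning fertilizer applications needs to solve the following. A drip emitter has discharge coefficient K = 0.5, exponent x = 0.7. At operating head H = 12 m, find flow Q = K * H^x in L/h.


Q = K * H^x
  = 0.5 * 12^0.7
  = 0.5 * 5.6941
  = 2.85 L/h


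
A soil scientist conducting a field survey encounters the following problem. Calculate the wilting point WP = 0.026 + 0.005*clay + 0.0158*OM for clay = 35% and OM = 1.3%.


WP = 0.026 + 0.005*35 + 0.0158*1.3
   = 0.026 + 0.1750 + 0.0205
   = 0.2215


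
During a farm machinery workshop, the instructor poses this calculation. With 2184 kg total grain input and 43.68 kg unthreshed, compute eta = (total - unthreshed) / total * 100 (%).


eta = (total - unthreshed) / total * 100
    = (2184 - 43.68) / 2184 * 100
    = 2140.32 / 2184 * 100
    = 98%


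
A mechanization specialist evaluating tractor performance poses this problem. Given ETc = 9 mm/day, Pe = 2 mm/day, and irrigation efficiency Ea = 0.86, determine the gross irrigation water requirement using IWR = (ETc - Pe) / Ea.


IWR = (ETc - Pe) / Ea
    = (9 - 2) / 0.86
    = 7 / 0.86
    = 8.14 mm/day


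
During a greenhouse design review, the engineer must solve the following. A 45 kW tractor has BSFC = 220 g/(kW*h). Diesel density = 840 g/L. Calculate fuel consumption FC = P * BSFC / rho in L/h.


FC = P * BSFC / rho_fuel
   = 45 * 220 / 840
   = 9900 / 840
   = 11.79 L/h


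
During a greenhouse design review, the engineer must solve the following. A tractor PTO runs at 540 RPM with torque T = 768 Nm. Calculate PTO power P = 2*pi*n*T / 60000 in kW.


P = 2*pi*n*T / 60000
  = 2*pi * 540 * 768 / 60000
  = 2605762.61 / 60000
  = 43.43 kW


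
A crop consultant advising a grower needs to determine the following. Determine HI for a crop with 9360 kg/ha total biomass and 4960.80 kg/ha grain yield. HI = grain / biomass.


HI = grain_yield / biomass
   = 4960.80 / 9360
   = 0.53


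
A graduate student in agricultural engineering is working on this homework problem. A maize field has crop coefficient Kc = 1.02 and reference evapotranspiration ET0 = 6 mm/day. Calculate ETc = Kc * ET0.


ETc = Kc * ET0
    = 1.02 * 6
    = 6.12 mm/day


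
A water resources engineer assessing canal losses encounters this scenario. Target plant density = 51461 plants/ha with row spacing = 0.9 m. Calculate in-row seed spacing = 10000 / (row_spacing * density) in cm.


spacing = 10000 / (row_sp * density)
        = 10000 / (0.9 * 51461)
        = 10000 / 46314.90
        = 0.21591 m = 21.59 cm


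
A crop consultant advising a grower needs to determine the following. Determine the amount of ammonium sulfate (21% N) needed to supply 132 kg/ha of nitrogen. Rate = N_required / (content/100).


Rate = N_required / (N_content / 100)
     = 132 / (21 / 100)
     = 132 / 0.21
     = 628.57 kg/ha


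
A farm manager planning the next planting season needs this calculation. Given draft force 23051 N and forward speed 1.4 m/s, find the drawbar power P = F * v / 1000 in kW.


P = F * v / 1000
  = 23051 * 1.4 / 1000
  = 32271.40 / 1000
  = 32.27 kW


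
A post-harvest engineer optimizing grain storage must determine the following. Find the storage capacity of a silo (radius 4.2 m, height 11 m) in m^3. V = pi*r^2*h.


V = pi * r^2 * h
  = pi * 4.2^2 * 11
  = pi * 17.64 * 11
  = 609.59 m^3


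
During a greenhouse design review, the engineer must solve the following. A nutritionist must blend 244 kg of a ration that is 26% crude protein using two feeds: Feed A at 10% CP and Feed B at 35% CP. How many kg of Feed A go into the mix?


parts_A = CP_b - target = 35 - 26 = 9
parts_B = target - CP_a = 26 - 10 = 16
total_parts = 9 + 16 = 25
Feed A = 244 * 9 / 25 = 87.84 kg
Feed B = 244 * 16 / 25 = 156.16 kg

87.84 kg


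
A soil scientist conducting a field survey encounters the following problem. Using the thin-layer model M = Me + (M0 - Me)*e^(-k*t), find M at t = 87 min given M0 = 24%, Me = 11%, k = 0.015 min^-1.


M = Me + (M0 - Me) * e^(-k*t)
  = 11 + (24 - 11) * e^(-0.015*87)
  = 11 + 13 * e^(-1.305)
  = 11 + 13 * 0.27117
  = 11 + 3.5252
  = 14.53%


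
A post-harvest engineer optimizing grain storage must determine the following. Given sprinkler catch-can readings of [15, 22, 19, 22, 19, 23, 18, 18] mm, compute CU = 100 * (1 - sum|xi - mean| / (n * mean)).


xbar = 156 / 8 = 19.500
sum|xi - xbar| = 17
CU = 100 * (1 - 17 / (8 * 19.500))
   = 100 * (1 - 0.1090)
   = 89.10%


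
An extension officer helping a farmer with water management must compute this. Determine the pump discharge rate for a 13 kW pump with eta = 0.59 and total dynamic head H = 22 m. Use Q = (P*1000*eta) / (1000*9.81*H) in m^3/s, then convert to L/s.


Q = (P * 1000 * eta) / (rho * g * H)
  = (13 * 1000 * 0.59) / (1000 * 9.81 * 22)
  = 7670 / 215820
  = 0.03554 m^3/s = 35.54 L/s


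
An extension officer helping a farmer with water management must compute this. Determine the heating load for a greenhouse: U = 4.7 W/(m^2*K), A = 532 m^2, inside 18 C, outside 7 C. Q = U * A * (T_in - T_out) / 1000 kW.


dT = 18 - (7) = 11 K
Q = U * A * dT
  = 4.7 * 532 * 11
  = 27504.40 W = 27.50 kW


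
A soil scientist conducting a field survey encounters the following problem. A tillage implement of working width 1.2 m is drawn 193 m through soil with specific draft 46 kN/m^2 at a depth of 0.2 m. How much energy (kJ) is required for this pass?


E = k * d * w * L
  = 46 * 0.2 * 1.2 * 193
  = 2130.72 kJ


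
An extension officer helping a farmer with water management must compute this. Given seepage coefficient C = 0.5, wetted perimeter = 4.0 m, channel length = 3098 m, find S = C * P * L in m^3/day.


S = C * P * L
  = 0.5 * 4.0 * 3098
  = 6196 m^3/day


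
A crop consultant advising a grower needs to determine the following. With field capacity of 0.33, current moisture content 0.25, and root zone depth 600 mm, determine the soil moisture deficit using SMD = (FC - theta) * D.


SMD = (FC - theta) * D
    = (0.33 - 0.25) * 600
    = 0.080 * 600
    = 48 mm


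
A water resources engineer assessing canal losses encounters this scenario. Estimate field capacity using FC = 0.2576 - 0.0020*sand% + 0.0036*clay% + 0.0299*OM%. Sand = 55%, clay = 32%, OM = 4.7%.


FC = 0.2576 - 0.0020*55 + 0.0036*32 + 0.0299*4.7
   = 0.2576 - 0.1100 + 0.1152 + 0.1405
   = 0.4033


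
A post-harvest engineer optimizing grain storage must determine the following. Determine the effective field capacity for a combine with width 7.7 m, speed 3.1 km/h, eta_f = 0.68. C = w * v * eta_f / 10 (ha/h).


C = w * v * eta_f / 10
  = 7.7 * 3.1 * 0.68 / 10
  = 16.23 / 10
  = 1.62 ha/h


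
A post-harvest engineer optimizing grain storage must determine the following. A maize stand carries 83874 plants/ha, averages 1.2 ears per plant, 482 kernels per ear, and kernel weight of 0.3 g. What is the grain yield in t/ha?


Y = density * ears * kernels * kw
  = 83874 * 1.2 * 482 * 0.3 g/ha
  = 14553816.48 g/ha
  = 14553.82 kg/ha = 14.55 t/ha


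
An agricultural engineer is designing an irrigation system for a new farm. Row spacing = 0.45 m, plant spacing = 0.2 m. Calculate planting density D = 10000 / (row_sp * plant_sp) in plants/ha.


D = 10000 / (row_sp * plant_sp)
  = 10000 / (0.45 * 0.2)
  = 10000 / 0.0900
  = 111111.11 plants/ha


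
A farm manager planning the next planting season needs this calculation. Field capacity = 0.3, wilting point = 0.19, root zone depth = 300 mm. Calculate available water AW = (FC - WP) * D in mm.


AW = (FC - WP) * D
   = (0.3 - 0.19) * 300
   = 0.11 * 300
   = 33 mm


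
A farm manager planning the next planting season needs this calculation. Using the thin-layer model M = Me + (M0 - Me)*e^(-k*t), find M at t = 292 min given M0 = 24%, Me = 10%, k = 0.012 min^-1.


M = Me + (M0 - Me) * e^(-k*t)
  = 10 + (24 - 10) * e^(-0.012*292)
  = 10 + 14 * e^(-3.504)
  = 10 + 14 * 0.03008
  = 10 + 0.4211
  = 10.42%


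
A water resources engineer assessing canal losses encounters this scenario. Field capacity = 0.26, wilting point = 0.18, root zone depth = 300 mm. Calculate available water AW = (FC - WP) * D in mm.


AW = (FC - WP) * D
   = (0.26 - 0.18) * 300
   = 0.08 * 300
   = 24 mm


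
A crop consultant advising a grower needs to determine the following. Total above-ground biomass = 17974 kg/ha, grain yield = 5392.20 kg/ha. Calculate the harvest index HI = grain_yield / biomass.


HI = grain_yield / biomass
   = 5392.20 / 17974
   = 0.30


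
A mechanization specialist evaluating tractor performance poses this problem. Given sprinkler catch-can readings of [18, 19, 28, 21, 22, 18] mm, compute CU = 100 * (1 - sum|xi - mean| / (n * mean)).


xbar = 126 / 6 = 21
sum|xi - xbar| = 16
CU = 100 * (1 - 16 / (6 * 21))
   = 100 * (1 - 0.1270)
   = 87.30%
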